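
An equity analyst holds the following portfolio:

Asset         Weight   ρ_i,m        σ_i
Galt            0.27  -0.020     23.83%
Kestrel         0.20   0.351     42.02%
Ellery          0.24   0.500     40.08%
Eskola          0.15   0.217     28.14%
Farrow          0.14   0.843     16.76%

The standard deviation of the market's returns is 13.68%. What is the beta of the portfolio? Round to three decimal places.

0.769

β_Galt = -0.020 × 23.83% / 13.68% = -0.0348
β_Kestrel = 0.351 × 42.02% / 13.68% = 1.0781
β_Ellery = 0.500 × 40.08% / 13.68% = 1.4649
β_Eskola = 0.217 × 28.14% / 13.68% = 0.4464
β_Farrow = 0.843 × 16.76% / 13.68% = 1.0328
β_P = Σ w_i β_i = 0.27×-0.0348 + 0.20×1.0781 + 0.24×1.4649 + 0.15×0.4464 + 0.14×1.0328 = 0.7694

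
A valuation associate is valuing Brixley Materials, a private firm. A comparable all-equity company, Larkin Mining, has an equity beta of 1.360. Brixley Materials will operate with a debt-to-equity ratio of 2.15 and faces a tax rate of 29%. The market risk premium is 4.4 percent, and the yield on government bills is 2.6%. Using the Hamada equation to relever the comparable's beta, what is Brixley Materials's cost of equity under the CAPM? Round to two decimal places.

β_L = β_U × [1 + (1 − t)(D/E)] = 1.360 × [1 + (1 − 0.29) × 2.15]
    = 1.360 × [1 + 0.71 × 2.15] = 1.360 × 2.5265 = 3.4360
E(R) = R_f + β_L × MRP = 2.6% + 3.4360 × 4.4% = 17.72%

17.72%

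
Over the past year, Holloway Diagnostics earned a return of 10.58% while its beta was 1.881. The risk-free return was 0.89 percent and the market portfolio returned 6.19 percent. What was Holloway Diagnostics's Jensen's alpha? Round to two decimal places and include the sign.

Market excess return = 6.19% − 0.89% = 5.30%
CAPM benchmark = R_f + β(R_m − R_f) = 0.89% + 1.881 × 5.30% = 10.85930%
α = actual − benchmark = 10.58% − 10.85930% = -0.28%

-0.28%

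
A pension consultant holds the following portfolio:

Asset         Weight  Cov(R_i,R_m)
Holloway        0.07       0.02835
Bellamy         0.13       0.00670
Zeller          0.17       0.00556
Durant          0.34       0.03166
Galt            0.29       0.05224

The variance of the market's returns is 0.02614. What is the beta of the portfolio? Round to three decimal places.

β_Holloway = 0.02835 / 0.02614 = 1.0845
β_Bellamy = 0.00670 / 0.02614 = 0.2563
β_Zeller = 0.00556 / 0.02614 = 0.2127
β_Durant = 0.03166 / 0.02614 = 1.2112
β_Galt = 0.05224 / 0.02614 = 1.9985
β_P = Σ w_i β_i = 0.07×1.0845 + 0.13×0.2563 + 0.17×0.2127 + 0.34×1.2112 + 0.29×1.9985 = 1.1368

1.137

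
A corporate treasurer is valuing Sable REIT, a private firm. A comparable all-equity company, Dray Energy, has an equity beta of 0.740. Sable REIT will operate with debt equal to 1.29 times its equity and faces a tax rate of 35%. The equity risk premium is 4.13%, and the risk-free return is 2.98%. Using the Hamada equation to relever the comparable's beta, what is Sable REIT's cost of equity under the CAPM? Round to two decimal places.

β_L = β_U × [1 + (1 − t)(D/E)] = 0.740 × [1 + (1 − 0.35) × 1.29]
    = 0.740 × [1 + 0.65 × 1.29] = 0.740 × 1.8385 = 1.3605
E(R) = R_f + β_L × MRP = 2.98% + 1.3605 × 4.13% = 8.60%

8.60%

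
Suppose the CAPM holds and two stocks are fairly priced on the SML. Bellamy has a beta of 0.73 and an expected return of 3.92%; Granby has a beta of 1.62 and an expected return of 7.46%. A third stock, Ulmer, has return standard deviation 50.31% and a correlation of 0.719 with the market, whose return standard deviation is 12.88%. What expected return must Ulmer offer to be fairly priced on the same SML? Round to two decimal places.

12.19%

MRP = (7.46% − 3.92%) / (1.62 − 0.73) = 3.9775%
R_f = 3.92% − 0.73 × 3.9775% = 1.0164%
β_Ulmer = ρ·σ_i/σ_m = 0.719 × 50.31 / 12.88 = 2.8085
E(R_Ulmer) = R_f + β × MRP = 1.0164% + 2.8085 × 3.9775% = 12.19%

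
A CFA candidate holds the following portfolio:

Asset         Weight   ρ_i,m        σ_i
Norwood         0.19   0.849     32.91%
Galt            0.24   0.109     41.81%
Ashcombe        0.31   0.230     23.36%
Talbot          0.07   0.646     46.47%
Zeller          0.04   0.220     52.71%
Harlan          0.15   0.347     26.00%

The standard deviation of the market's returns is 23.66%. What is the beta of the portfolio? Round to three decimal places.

0.507

β_Norwood = 0.849 × 32.91% / 23.66% = 1.1809
β_Galt = 0.109 × 41.81% / 23.66% = 0.1926
β_Ashcombe = 0.230 × 23.36% / 23.66% = 0.2271
β_Talbot = 0.646 × 46.47% / 23.66% = 1.2688
β_Zeller = 0.220 × 52.71% / 23.66% = 0.4901
β_Harlan = 0.347 × 26.00% / 23.66% = 0.3813
β_P = Σ w_i β_i = 0.19×1.1809 + 0.24×0.1926 + 0.31×0.2271 + 0.07×1.2688 + 0.04×0.4901 + 0.15×0.3813 = 0.5066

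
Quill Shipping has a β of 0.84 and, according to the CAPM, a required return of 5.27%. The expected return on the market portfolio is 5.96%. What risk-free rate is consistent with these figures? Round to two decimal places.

E(R) = R_f + β(E(R_m) − R_f) = R_f(1 − β) + β·E(R_m)
5.27% = R_f × (1 − 0.84) + 0.84 × 5.96%
5.27% = R_f × 0.16 + 5.0064%
R_f = (5.27% − 5.0064%) / 0.16 = 1.65%

1.65%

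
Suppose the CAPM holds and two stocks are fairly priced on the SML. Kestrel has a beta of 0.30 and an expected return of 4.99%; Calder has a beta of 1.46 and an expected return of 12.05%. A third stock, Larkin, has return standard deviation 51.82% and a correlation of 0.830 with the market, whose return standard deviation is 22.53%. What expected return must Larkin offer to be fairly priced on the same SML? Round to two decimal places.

14.78%

MRP = (12.05% − 4.99%) / (1.46 − 0.30) = 6.0862%
R_f = 4.99% − 0.30 × 6.0862% = 3.1641%
β_Larkin = ρ·σ_i/σ_m = 0.830 × 51.82 / 22.53 = 1.9090
E(R_Larkin) = R_f + β × MRP = 3.1641% + 1.9090 × 6.0862% = 14.78%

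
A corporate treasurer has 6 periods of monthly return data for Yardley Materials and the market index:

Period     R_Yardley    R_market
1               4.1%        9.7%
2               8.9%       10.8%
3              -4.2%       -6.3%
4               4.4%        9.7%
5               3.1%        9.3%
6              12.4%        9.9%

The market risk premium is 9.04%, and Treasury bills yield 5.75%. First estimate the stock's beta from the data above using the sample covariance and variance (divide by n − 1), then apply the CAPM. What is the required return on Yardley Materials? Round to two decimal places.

11.95%

Mean R_i = (4.1 + 8.9 − 4.2 + 4.4 + 3.1 + 12.4) / 6 = 4.7833%
Mean R_m = (9.7 + 10.8 − 6.3 + 9.7 + 9.3 + 9.9) / 6 = 7.1833%
Σ(R_i − R̄_i)(R_m − R̄_m) = 150.4583  ⇒  Cov = 150.4583 / 5 = 30.0917
Σ(R_m − R̄_m)² = 219.4083  ⇒  Var(R_m) = 219.4083 / 5 = 43.8817
β = Cov / Var(R_m) = 30.0917 / 43.8817 = 0.6857
E(R) = R_f + β × MRP = 5.75% + 0.6857 × 9.04% = 11.95%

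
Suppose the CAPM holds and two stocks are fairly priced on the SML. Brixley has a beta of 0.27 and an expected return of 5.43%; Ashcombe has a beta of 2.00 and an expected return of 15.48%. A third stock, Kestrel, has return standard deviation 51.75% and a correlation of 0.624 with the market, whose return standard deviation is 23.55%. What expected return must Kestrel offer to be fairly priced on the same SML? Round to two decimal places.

MRP = (15.48% − 5.43%) / (2.00 − 0.27) = 5.8092%
R_f = 5.43% − 0.27 × 5.8092% = 3.8615%
β_Kestrel = ρ·σ_i/σ_m = 0.624 × 51.75 / 23.55 = 1.3712
E(R_Kestrel) = R_f + β × MRP = 3.8615% + 1.3712 × 5.8092% = 11.83%

11.83%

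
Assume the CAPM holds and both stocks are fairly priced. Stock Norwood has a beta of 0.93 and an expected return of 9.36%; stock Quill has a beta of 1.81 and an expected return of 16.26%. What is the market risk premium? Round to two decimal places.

7.84%

Both satisfy E(R) = R_f + β·MRP, so the slope of the SML is
MRP = (16.26% − 9.36%) / (1.81 − 0.93) = 6.90% / 0.88 = 7.8409%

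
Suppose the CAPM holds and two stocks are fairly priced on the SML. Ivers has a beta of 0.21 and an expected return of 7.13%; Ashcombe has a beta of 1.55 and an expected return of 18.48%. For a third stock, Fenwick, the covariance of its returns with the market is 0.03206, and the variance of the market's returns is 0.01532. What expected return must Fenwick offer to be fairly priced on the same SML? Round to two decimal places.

MRP = (18.48% − 7.13%) / (1.55 − 0.21) = 8.4701%
R_f = 7.13% − 0.21 × 8.4701% = 5.3513%
β_Fenwick = Cov / Var(R_m) = 0.03206 / 0.01532 = 2.0927
E(R_Fenwick) = R_f + β × MRP = 5.3513% + 2.0927 × 8.4701% = 23.08%

23.08%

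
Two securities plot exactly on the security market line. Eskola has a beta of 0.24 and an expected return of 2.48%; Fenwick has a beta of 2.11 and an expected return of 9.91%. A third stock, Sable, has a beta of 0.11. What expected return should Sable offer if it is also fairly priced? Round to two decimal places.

MRP (SML slope) = (9.91% − 2.48%) / (2.11 − 0.24) = 7.43% / 1.87 = 3.9733%
R_f (intercept) = 2.48% − 0.24 × 3.9733% = 1.5264%
E(R_Sable) = R_f + β × MRP = 1.5264% + 0.11 × 3.9733% = 1.96%

1.96%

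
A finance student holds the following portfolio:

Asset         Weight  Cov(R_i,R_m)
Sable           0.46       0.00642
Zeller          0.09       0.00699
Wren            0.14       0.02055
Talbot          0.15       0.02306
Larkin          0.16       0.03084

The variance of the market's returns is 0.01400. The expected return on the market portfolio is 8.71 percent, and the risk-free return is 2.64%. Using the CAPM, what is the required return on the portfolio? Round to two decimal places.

9.08%

β_Sable = 0.00642 / 0.01400 = 0.4586
β_Zeller = 0.00699 / 0.01400 = 0.4993
β_Wren = 0.02055 / 0.01400 = 1.4679
β_Talbot = 0.02306 / 0.01400 = 1.6471
β_Larkin = 0.03084 / 0.01400 = 2.2029
β_P = Σ w_i β_i = 0.46×0.4586 + 0.09×0.4993 + 0.14×1.4679 + 0.15×1.6471 + 0.16×2.2029 = 1.0609
MRP = 8.71% − 2.64% = 6.07%
E(R_P) = R_f + β_P × MRP = 2.64% + 1.0609 × 6.07% = 9.08%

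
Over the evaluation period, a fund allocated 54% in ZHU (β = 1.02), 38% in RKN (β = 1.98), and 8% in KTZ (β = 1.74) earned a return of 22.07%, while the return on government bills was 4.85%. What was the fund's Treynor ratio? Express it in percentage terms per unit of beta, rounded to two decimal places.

11.94%

β_P = 0.54×1.02 + 0.38×1.98 + 0.08×1.74 = 1.4424
Treynor = (R_P − R_f) / β_P = (22.07% − 4.85%) / 1.4424 = 17.22% / 1.4424 = 11.94%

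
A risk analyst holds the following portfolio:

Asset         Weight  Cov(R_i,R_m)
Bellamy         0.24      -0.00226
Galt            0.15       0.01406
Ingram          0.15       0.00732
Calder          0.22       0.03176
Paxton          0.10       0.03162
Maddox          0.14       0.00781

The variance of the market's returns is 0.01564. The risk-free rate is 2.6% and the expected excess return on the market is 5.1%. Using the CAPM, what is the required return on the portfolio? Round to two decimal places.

β_Bellamy = -0.00226 / 0.01564 = -0.1445
β_Galt = 0.01406 / 0.01564 = 0.8990
β_Ingram = 0.00732 / 0.01564 = 0.4680
β_Calder = 0.03176 / 0.01564 = 2.0307
β_Paxton = 0.03162 / 0.01564 = 2.0217
β_Maddox = 0.00781 / 0.01564 = 0.4994
β_P = Σ w_i β_i = 0.24×-0.1445 + 0.15×0.8990 + 0.15×0.4680 + 0.22×2.0307 + 0.10×2.0217 + 0.14×0.4994 = 0.8892
E(R_P) = R_f + β_P × MRP = 2.6% + 0.8892 × 5.1% = 7.13%

7.13%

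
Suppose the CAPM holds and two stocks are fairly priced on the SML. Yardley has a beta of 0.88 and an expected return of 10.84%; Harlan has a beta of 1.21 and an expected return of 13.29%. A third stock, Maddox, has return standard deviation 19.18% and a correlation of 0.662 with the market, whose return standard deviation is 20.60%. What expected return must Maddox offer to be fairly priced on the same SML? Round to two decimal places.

MRP = (13.29% − 10.84%) / (1.21 − 0.88) = 7.4242%
R_f = 10.84% − 0.88 × 7.4242% = 4.3067%
β_Maddox = ρ·σ_i/σ_m = 0.662 × 19.18 / 20.60 = 0.6164
E(R_Maddox) = R_f + β × MRP = 4.3067% + 0.6164 × 7.4242% = 8.88%

8.88%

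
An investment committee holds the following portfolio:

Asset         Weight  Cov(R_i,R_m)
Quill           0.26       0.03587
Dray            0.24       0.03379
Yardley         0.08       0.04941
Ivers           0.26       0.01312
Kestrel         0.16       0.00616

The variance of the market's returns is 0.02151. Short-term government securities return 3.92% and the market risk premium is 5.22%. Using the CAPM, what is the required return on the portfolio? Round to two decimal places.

10.18%

β_Quill = 0.03587 / 0.02151 = 1.6676
β_Dray = 0.03379 / 0.02151 = 1.5709
β_Yardley = 0.04941 / 0.02151 = 2.2971
β_Ivers = 0.01312 / 0.02151 = 0.6099
β_Kestrel = 0.00616 / 0.02151 = 0.2864
β_P = Σ w_i β_i = 0.26×1.6676 + 0.24×1.5709 + 0.08×2.2971 + 0.26×0.6099 + 0.16×0.2864 = 1.1988
E(R_P) = R_f + β_P × MRP = 3.92% + 1.1988 × 5.22% = 10.18%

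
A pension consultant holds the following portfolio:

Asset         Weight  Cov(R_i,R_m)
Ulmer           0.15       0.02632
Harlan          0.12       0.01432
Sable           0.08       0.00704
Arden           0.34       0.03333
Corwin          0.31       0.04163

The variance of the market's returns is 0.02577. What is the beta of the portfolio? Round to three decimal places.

β_Ulmer = 0.02632 / 0.02577 = 1.0213
β_Harlan = 0.01432 / 0.02577 = 0.5557
β_Sable = 0.00704 / 0.02577 = 0.2732
β_Arden = 0.03333 / 0.02577 = 1.2934
β_Corwin = 0.04163 / 0.02577 = 1.6154
β_P = Σ w_i β_i = 0.15×1.0213 + 0.12×0.5557 + 0.08×0.2732 + 0.34×1.2934 + 0.31×1.6154 = 1.1823

1.182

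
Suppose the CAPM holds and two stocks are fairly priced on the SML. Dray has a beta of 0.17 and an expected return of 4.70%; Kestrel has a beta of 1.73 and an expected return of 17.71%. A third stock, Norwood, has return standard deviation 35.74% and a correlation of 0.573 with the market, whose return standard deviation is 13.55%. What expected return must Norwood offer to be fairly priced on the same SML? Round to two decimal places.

15.89%

MRP = (17.71% − 4.70%) / (1.73 − 0.17) = 8.3397%
R_f = 4.70% − 0.17 × 8.3397% = 3.2823%
β_Norwood = ρ·σ_i/σ_m = 0.573 × 35.74 / 13.55 = 1.5114
E(R_Norwood) = R_f + β × MRP = 3.2823% + 1.5114 × 8.3397% = 15.89%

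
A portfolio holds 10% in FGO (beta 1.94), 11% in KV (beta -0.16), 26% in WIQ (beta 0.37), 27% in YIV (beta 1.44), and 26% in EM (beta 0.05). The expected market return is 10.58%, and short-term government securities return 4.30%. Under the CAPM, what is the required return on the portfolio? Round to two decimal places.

8.54%

β_P = Σ w_i β_i = 0.10×1.94 + 0.11×-0.16 + 0.26×0.37 + 0.27×1.44 + 0.26×0.05 = 0.6744
MRP = 10.58% − 4.30% = 6.28%
E(R_P) = R_f + β_P × MRP = 4.30% + 0.6744 × 6.28% = 8.54%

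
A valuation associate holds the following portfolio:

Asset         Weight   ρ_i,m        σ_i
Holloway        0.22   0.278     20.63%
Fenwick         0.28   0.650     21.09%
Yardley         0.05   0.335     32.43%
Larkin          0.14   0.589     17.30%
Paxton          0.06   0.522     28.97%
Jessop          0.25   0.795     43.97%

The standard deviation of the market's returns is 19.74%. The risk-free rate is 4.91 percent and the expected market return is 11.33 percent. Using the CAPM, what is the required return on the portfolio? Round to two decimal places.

10.35%

β_Holloway = 0.278 × 20.63% / 19.74% = 0.2905
β_Fenwick = 0.650 × 21.09% / 19.74% = 0.6945
β_Yardley = 0.335 × 32.43% / 19.74% = 0.5504
β_Larkin = 0.589 × 17.30% / 19.74% = 0.5162
β_Paxton = 0.522 × 28.97% / 19.74% = 0.7661
β_Jessop = 0.795 × 43.97% / 19.74% = 1.7708
β_P = Σ w_i β_i = 0.22×0.2905 + 0.28×0.6945 + 0.05×0.5504 + 0.14×0.5162 + 0.06×0.7661 + 0.25×1.7708 = 0.8468
MRP = 11.33% − 4.91% = 6.42%
E(R_P) = R_f + β_P × MRP = 4.91% + 0.8468 × 6.42% = 10.35%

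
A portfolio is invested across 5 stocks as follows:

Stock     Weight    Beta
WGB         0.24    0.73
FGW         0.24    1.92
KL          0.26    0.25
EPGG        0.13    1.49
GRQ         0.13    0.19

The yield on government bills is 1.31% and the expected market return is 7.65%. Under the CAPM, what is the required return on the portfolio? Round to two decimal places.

β_P = Σ w_i β_i = 0.24×0.73 + 0.24×1.92 + 0.26×0.25 + 0.13×1.49 + 0.13×0.19 = 0.9194
MRP = 7.65% − 1.31% = 6.34%
E(R_P) = R_f + β_P × MRP = 1.31% + 0.9194 × 6.34% = 7.14%

7.14%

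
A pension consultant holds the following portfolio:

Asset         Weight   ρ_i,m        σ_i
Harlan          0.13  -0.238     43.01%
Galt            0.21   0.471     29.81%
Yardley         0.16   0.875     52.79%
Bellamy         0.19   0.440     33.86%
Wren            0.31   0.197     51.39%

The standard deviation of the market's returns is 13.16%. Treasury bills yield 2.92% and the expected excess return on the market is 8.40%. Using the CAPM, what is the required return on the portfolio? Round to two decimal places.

12.48%

β_Harlan = -0.238 × 43.01% / 13.16% = -0.7778
β_Galt = 0.471 × 29.81% / 13.16% = 1.0669
β_Yardley = 0.875 × 52.79% / 13.16% = 3.5100
β_Bellamy = 0.440 × 33.86% / 13.16% = 1.1321
β_Wren = 0.197 × 51.39% / 13.16% = 0.7693
β_P = Σ w_i β_i = 0.13×-0.7778 + 0.21×1.0669 + 0.16×3.5100 + 0.19×1.1321 + 0.31×0.7693 = 1.1381
E(R_P) = R_f + β_P × MRP = 2.92% + 1.1381 × 8.40% = 12.48%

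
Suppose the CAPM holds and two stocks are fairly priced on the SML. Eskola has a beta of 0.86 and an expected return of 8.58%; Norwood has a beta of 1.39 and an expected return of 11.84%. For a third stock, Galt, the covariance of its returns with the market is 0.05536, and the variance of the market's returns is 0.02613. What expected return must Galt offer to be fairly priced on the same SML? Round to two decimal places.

MRP = (11.84% − 8.58%) / (1.39 − 0.86) = 6.1509%
R_f = 8.58% − 0.86 × 6.1509% = 3.2902%
β_Galt = Cov / Var(R_m) = 0.05536 / 0.02613 = 2.1186
E(R_Galt) = R_f + β × MRP = 3.2902% + 2.1186 × 6.1509% = 16.32%

16.32%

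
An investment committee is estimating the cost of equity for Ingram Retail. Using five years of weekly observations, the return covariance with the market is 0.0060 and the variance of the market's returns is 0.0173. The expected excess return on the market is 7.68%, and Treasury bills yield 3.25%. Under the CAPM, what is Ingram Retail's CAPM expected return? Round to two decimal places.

β = Cov(R_i, R_m) / Var(R_m) = 0.0060 / 0.0173 = 0.3468
E(R) = R_f + β × MRP = 3.25% + 0.3468 × 7.68% = 5.91%

5.91%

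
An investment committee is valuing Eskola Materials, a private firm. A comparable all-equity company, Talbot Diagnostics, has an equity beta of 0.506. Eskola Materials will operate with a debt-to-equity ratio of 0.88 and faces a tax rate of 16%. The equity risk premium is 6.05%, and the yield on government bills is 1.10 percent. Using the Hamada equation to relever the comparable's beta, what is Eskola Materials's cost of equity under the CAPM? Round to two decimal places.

β_L = β_U × [1 + (1 − t)(D/E)] = 0.506 × [1 + (1 − 0.16) × 0.88]
    = 0.506 × [1 + 0.84 × 0.88] = 0.506 × 1.7392 = 0.8800
E(R) = R_f + β_L × MRP = 1.10% + 0.8800 × 6.05% = 6.42%

6.42%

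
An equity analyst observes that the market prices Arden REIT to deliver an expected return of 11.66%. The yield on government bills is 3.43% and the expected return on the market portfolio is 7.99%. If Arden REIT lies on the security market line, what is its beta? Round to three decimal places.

MRP = 7.99% − 3.43% = 4.56%
β = (E(R) − R_f) / MRP = (11.66% − 3.43%) / 4.56% = 8.23% / 4.56% = 1.805

1.805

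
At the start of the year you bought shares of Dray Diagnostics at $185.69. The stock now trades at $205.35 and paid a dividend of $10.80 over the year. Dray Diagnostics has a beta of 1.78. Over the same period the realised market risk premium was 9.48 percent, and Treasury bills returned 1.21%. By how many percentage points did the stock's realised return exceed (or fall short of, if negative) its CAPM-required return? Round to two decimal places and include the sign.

-1.68%

Realised HPR = (P1 + D1 − P0) / P0 = (205.35 + 10.80 − 185.69) / 185.69 = 30.46 / 185.69 = 16.4037%
CAPM required = R_f + β·MRP = 1.21% + 1.78 × 9.48% = 18.0844%
α = realised − required = 16.4037% − 18.0844% = -1.68%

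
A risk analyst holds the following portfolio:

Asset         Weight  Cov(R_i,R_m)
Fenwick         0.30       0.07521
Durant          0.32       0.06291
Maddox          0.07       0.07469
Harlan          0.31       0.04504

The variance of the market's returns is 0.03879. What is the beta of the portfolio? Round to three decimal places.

β_Fenwick = 0.07521 / 0.03879 = 1.9389
β_Durant = 0.06291 / 0.03879 = 1.6218
β_Maddox = 0.07469 / 0.03879 = 1.9255
β_Harlan = 0.04504 / 0.03879 = 1.1611
β_P = Σ w_i β_i = 0.30×1.9389 + 0.32×1.6218 + 0.07×1.9255 + 0.31×1.1611 = 1.5954

1.595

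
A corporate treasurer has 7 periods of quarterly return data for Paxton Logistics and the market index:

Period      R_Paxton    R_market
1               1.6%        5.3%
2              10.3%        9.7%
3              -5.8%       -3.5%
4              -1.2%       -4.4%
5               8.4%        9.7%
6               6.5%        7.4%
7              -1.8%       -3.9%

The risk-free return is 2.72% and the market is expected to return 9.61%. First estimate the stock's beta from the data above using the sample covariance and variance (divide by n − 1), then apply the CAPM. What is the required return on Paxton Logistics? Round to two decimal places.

8.53%

Mean R_i = (1.6 + 10.3 − 5.8 − 1.2 + 8.4 + 6.5 − 1.8) / 7 = 2.5714%
Mean R_m = (5.3 + 9.7 − 3.5 − 4.4 + 9.7 + 7.4 − 3.9) / 7 = 2.9000%
Σ(R_i − R̄_i)(R_m − R̄_m) = 218.3700  ⇒  Cov = 218.3700 / 6 = 36.3950
Σ(R_m − R̄_m)² = 258.9800  ⇒  Var(R_m) = 258.9800 / 6 = 43.1633
β = Cov / Var(R_m) = 36.3950 / 43.1633 = 0.8432
MRP = 9.61% − 2.72% = 6.89%
E(R) = R_f + β × MRP = 2.72% + 0.8432 × 6.89% = 8.53%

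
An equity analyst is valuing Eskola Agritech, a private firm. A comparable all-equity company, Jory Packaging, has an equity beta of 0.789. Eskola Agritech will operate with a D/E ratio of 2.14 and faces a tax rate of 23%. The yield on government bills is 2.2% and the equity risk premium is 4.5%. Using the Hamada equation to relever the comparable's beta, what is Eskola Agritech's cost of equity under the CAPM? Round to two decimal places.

β_L = β_U × [1 + (1 − t)(D/E)] = 0.789 × [1 + (1 − 0.23) × 2.14]
    = 0.789 × [1 + 0.77 × 2.14] = 0.789 × 2.6478 = 2.0891
E(R) = R_f + β_L × MRP = 2.2% + 2.0891 × 4.5% = 11.60%

11.60%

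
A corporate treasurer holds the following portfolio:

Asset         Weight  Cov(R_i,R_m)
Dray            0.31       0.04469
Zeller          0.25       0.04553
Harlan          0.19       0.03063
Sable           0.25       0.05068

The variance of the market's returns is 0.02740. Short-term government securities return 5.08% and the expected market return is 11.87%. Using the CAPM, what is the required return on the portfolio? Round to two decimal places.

β_Dray = 0.04469 / 0.02740 = 1.6310
β_Zeller = 0.04553 / 0.02740 = 1.6617
β_Harlan = 0.03063 / 0.02740 = 1.1179
β_Sable = 0.05068 / 0.02740 = 1.8496
β_P = Σ w_i β_i = 0.31×1.6310 + 0.25×1.6617 + 0.19×1.1179 + 0.25×1.8496 = 1.5958
MRP = 11.87% − 5.08% = 6.79%
E(R_P) = R_f + β_P × MRP = 5.08% + 1.5958 × 6.79% = 15.92%

15.92%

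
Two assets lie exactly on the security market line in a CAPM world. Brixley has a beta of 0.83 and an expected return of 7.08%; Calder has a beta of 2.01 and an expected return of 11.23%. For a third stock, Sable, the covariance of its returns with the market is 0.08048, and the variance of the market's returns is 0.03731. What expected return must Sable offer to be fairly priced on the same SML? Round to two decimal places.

11.75%

MRP = (11.23% − 7.08%) / (2.01 − 0.83) = 3.5169%
R_f = 7.08% − 0.83 × 3.5169% = 4.1610%
β_Sable = Cov / Var(R_m) = 0.08048 / 0.03731 = 2.1571
E(R_Sable) = R_f + β × MRP = 4.1610% + 2.1571 × 3.5169% = 11.75%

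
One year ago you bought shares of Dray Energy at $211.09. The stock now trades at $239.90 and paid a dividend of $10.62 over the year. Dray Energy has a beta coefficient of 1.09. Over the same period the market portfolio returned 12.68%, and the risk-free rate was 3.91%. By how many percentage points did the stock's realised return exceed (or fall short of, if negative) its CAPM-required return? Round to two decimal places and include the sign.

+5.21%

Realised HPR = (P1 + D1 − P0) / P0 = (239.90 + 10.62 − 211.09) / 211.09 = 39.43 / 211.09 = 18.6792%
MRP = 12.68% − 3.91% = 8.77%
CAPM required = R_f + β·MRP = 3.91% + 1.09 × 8.77% = 13.4693%
α = realised − required = 18.6792% − 13.4693% = +5.21%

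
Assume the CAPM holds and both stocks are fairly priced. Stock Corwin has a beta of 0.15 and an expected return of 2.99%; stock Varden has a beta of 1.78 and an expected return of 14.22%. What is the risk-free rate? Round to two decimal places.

1.96%

Both satisfy E(R) = R_f + β·MRP, so the slope of the SML is
MRP = (14.22% − 2.99%) / (1.78 − 0.15) = 11.23% / 1.63 = 6.8896%
R_f = E(R_Corwin) − β_Corwin·MRP = 2.99% − 0.15 × 6.8896% = 1.9566%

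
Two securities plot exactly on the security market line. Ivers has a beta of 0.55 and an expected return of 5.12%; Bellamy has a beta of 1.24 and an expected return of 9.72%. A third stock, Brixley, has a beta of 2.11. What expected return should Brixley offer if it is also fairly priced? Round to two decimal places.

MRP (SML slope) = (9.72% − 5.12%) / (1.24 − 0.55) = 4.60% / 0.69 = 6.6667%
R_f (intercept) = 5.12% − 0.55 × 6.6667% = 1.4533%
E(R_Brixley) = R_f + β × MRP = 1.4533% + 2.11 × 6.6667% = 15.52%

15.52%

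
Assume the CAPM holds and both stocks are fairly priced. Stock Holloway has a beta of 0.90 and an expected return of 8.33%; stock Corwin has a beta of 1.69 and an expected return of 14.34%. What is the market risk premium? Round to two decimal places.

Both satisfy E(R) = R_f + β·MRP, so the slope of the SML is
MRP = (14.34% − 8.33%) / (1.69 − 0.90) = 6.01% / 0.79 = 7.6076%

7.61%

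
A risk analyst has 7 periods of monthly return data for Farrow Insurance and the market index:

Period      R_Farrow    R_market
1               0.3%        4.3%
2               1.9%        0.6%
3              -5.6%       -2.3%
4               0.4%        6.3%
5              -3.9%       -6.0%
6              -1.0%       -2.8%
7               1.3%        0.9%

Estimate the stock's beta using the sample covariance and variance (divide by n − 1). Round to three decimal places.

Mean R_i = (0.3 + 1.9 − 5.6 + 0.4 − 3.9 − 1.0 + 1.3) / 7 = -0.9429%
Mean R_m = (4.3 + 0.6 − 2.3 + 6.3 − 6.0 − 2.8 + 0.9) / 7 = 0.1429%
Σ(R_i − R̄_i)(R_m − R̄_m) = 46.1429  ⇒  Cov = 46.1429 / 6 = 7.6905
Σ(R_m − R̄_m)² = 108.3371  ⇒  Var(R_m) = 108.3371 / 6 = 18.0562
β = Cov / Var(R_m) = 7.6905 / 18.0562 = 0.4259

0.426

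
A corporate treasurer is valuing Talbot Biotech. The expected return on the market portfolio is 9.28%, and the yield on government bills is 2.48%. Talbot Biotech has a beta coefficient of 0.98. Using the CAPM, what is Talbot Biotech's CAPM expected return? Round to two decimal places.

9.14%

Market risk premium = E(R_m) − R_f = 9.28% − 2.48% = 6.80%
E(R) = R_f + β × MRP = 2.48% + 0.98 × 6.80% = 9.14%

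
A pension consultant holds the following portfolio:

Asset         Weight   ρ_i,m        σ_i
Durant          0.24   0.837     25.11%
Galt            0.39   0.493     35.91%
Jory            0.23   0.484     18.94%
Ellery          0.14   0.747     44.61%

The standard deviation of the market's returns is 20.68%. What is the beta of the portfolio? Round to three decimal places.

0.905

β_Durant = 0.837 × 25.11% / 20.68% = 1.0163
β_Galt = 0.493 × 35.91% / 20.68% = 0.8561
β_Jory = 0.484 × 18.94% / 20.68% = 0.4433
β_Ellery = 0.747 × 44.61% / 20.68% = 1.6114
β_P = Σ w_i β_i = 0.24×1.0163 + 0.39×0.8561 + 0.23×0.4433 + 0.14×1.6114 = 0.9053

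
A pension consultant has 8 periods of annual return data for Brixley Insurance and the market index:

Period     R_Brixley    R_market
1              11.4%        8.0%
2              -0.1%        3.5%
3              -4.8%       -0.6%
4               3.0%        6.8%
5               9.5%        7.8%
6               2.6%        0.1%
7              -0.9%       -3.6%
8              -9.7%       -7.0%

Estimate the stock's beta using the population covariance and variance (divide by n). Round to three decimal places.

1.099

Mean R_i = (11.4 − 0.1 − 4.8 + 3.0 + 9.5 + 2.6 − 0.9 − 9.7) / 8 = 1.3750%
Mean R_m = (8.0 + 3.5 − 0.6 + 6.8 + 7.8 + 0.1 − 3.6 − 7.0) / 8 = 1.8750%
Σ(R_i − R̄_i)(R_m − R̄_m) = 239.0050  ⇒  Cov = 239.0050 / 8 = 29.8756
Σ(R_m − R̄_m)² = 217.5350  ⇒  Var(R_m) = 217.5350 / 8 = 27.1919
β = Cov / Var(R_m) = 29.8756 / 27.1919 = 1.0987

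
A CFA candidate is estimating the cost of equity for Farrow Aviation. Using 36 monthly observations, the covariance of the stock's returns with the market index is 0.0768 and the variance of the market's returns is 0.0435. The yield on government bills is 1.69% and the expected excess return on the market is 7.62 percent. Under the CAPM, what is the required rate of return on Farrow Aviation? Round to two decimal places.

15.14%

β = Cov(R_i, R_m) / Var(R_m) = 0.0768 / 0.0435 = 1.7655
E(R) = R_f + β × MRP = 1.69% + 1.7655 × 7.62% = 15.14%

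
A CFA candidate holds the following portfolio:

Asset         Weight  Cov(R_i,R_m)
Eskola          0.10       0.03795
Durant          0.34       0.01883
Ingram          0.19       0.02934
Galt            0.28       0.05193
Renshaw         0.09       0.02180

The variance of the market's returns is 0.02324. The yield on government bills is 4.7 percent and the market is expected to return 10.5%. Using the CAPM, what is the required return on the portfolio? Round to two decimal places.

12.75%

β_Eskola = 0.03795 / 0.02324 = 1.6330
β_Durant = 0.01883 / 0.02324 = 0.8102
β_Ingram = 0.02934 / 0.02324 = 1.2625
β_Galt = 0.05193 / 0.02324 = 2.2345
β_Renshaw = 0.02180 / 0.02324 = 0.9380
β_P = Σ w_i β_i = 0.10×1.6330 + 0.34×0.8102 + 0.19×1.2625 + 0.28×2.2345 + 0.09×0.9380 = 1.3887
MRP = 10.5% − 4.7% = 5.80%
E(R_P) = R_f + β_P × MRP = 4.7% + 1.3887 × 5.8% = 12.75%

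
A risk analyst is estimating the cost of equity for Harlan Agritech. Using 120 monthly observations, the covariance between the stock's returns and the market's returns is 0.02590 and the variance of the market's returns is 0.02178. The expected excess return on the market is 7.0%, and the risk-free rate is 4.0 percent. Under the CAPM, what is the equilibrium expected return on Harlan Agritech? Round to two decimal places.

12.32%

β = Cov(R_i, R_m) / Var(R_m) = 0.02590 / 0.02178 = 1.1892
E(R) = R_f + β × MRP = 4.0% + 1.1892 × 7.0% = 12.32%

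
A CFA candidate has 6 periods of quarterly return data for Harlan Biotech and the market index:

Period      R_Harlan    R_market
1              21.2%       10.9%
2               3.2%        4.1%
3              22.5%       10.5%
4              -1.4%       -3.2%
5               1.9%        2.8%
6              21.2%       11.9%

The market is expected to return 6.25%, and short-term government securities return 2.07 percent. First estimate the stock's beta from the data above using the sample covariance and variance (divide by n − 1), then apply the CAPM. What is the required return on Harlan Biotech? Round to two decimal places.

9.60%

Mean R_i = (21.2 + 3.2 + 22.5 − 1.4 + 1.9 + 21.2) / 6 = 11.4333%
Mean R_m = (10.9 + 4.1 + 10.5 − 3.2 + 2.8 + 11.9) / 6 = 6.1667%
Σ(R_i − R̄_i)(R_m − R̄_m) = 319.4967  ⇒  Cov = 319.4967 / 5 = 63.8993
Σ(R_m − R̄_m)² = 177.3933  ⇒  Var(R_m) = 177.3933 / 5 = 35.4787
β = Cov / Var(R_m) = 63.8993 / 35.4787 = 1.8011
MRP = 6.25% − 2.07% = 4.18%
E(R) = R_f + β × MRP = 2.07% + 1.8011 × 4.18% = 9.60%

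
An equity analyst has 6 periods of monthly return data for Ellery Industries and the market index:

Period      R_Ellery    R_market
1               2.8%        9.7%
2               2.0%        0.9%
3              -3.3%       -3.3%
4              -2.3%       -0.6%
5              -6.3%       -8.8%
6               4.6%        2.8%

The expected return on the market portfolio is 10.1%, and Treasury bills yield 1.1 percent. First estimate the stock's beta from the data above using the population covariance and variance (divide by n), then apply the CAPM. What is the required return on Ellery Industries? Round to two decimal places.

6.27%

Mean R_i = (2.8 + 2.0 − 3.3 − 2.3 − 6.3 + 4.6) / 6 = -0.4167%
Mean R_m = (9.7 + 0.9 − 3.3 − 0.6 − 8.8 + 2.8) / 6 = 0.1167%
Σ(R_i − R̄_i)(R_m − R̄_m) = 109.8417  ⇒  Cov = 109.8417 / 6 = 18.3070
Σ(R_m − R̄_m)² = 191.3483  ⇒  Var(R_m) = 191.3483 / 6 = 31.8914
β = Cov / Var(R_m) = 18.3070 / 31.8914 = 0.5740
MRP = 10.1% − 1.1% = 9.00%
E(R) = R_f + β × MRP = 1.1% + 0.5740 × 9.0% = 6.27%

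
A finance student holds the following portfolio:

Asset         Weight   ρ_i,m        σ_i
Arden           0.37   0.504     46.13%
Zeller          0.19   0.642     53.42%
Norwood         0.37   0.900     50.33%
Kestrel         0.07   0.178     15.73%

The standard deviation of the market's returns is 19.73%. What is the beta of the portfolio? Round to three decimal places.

1.626

β_Arden = 0.504 × 46.13% / 19.73% = 1.1784
β_Zeller = 0.642 × 53.42% / 19.73% = 1.7382
β_Norwood = 0.900 × 50.33% / 19.73% = 2.2958
β_Kestrel = 0.178 × 15.73% / 19.73% = 0.1419
β_P = Σ w_i β_i = 0.37×1.1784 + 0.19×1.7382 + 0.37×2.2958 + 0.07×0.1419 = 1.6256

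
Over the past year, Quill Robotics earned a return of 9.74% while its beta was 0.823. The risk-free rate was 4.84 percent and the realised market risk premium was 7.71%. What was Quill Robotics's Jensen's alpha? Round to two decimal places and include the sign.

-1.45%

CAPM benchmark = R_f + β(R_m − R_f) = 4.84% + 0.823 × 7.71% = 11.18533%
α = actual − benchmark = 9.74% − 11.18533% = -1.45%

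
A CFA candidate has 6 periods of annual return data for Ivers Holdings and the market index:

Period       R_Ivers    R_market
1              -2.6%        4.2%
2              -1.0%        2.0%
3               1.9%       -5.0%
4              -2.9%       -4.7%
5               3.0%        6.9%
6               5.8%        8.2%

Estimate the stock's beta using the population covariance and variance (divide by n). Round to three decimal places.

0.319

Mean R_i = (-2.6 − 1.0 + 1.9 − 2.9 + 3.0 + 5.8) / 6 = 0.7000%
Mean R_m = (4.2 + 2.0 − 5.0 − 4.7 + 6.9 + 8.2) / 6 = 1.9333%
Σ(R_i − R̄_i)(R_m − R̄_m) = 51.3500  ⇒  Cov = 51.3500 / 6 = 8.5583
Σ(R_m − R̄_m)² = 161.1533  ⇒  Var(R_m) = 161.1533 / 6 = 26.8589
β = Cov / Var(R_m) = 8.5583 / 26.8589 = 0.3186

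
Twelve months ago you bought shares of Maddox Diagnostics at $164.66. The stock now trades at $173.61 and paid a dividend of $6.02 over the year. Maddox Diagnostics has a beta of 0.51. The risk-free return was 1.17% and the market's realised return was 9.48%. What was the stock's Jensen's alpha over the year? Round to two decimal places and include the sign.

Realised HPR = (P1 + D1 − P0) / P0 = (173.61 + 6.02 − 164.66) / 164.66 = 14.97 / 164.66 = 9.0915%
MRP = 9.48% − 1.17% = 8.31%
CAPM required = R_f + β·MRP = 1.17% + 0.51 × 8.31% = 5.4081%
α = realised − required = 9.0915% − 5.4081% = +3.68%

+3.68%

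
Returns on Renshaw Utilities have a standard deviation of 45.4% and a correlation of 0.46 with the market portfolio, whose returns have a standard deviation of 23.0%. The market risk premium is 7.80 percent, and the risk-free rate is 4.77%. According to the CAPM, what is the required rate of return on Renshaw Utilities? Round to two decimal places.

β = ρ × σ_i / σ_m = 0.46 × 45.4% / 23.0% = 0.9080
E(R) = 4.77% + 0.9080 × 7.80% = 11.85%

11.85%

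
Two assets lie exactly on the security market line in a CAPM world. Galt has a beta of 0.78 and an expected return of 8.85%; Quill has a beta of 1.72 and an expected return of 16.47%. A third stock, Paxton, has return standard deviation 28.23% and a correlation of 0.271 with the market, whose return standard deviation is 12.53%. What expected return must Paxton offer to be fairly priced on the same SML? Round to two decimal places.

MRP = (16.47% − 8.85%) / (1.72 − 0.78) = 8.1064%
R_f = 8.85% − 0.78 × 8.1064% = 2.5270%
β_Paxton = ρ·σ_i/σ_m = 0.271 × 28.23 / 12.53 = 0.6106
E(R_Paxton) = R_f + β × MRP = 2.5270% + 0.6106 × 8.1064% = 7.48%

7.48%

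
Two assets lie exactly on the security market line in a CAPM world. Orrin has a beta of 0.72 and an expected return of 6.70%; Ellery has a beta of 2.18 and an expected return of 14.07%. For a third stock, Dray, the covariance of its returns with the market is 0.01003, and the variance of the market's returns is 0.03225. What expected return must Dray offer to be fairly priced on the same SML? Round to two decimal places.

4.64%

MRP = (14.07% − 6.70%) / (2.18 − 0.72) = 5.0479%
R_f = 6.70% − 0.72 × 5.0479% = 3.0655%
β_Dray = Cov / Var(R_m) = 0.01003 / 0.03225 = 0.3110
E(R_Dray) = R_f + β × MRP = 3.0655% + 0.3110 × 5.0479% = 4.64%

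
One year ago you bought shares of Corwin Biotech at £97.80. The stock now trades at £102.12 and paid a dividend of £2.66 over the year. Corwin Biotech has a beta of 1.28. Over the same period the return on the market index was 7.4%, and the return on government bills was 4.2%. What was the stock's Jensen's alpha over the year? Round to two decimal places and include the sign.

Realised HPR = (P1 + D1 − P0) / P0 = (102.12 + 2.66 − 97.80) / 97.80 = 6.98 / 97.80 = 7.1370%
MRP = 7.4% − 4.2% = 3.20%
CAPM required = R_f + β·MRP = 4.2% + 1.28 × 3.2% = 8.2960%
α = realised − required = 7.1370% − 8.2960% = -1.16%

-1.16%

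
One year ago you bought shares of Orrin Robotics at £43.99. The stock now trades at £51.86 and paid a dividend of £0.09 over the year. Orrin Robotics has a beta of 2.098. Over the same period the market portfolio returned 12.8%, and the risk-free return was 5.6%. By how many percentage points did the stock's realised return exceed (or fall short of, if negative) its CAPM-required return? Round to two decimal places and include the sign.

Realised HPR = (P1 + D1 − P0) / P0 = (51.86 + 0.09 − 43.99) / 43.99 = 7.96 / 43.99 = 18.0950%
MRP = 12.8% − 5.6% = 7.20%
CAPM required = R_f + β·MRP = 5.6% + 2.098 × 7.2% = 20.7056%
α = realised − required = 18.0950% − 20.7056% = -2.61%

-2.61%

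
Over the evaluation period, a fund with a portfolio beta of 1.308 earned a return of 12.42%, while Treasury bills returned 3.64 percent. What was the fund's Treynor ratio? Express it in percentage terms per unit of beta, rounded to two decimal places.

Treynor = (R_P − R_f) / β_P = (12.42% − 3.64%) / 1.3080 = 8.78% / 1.3080 = 6.71%

6.71%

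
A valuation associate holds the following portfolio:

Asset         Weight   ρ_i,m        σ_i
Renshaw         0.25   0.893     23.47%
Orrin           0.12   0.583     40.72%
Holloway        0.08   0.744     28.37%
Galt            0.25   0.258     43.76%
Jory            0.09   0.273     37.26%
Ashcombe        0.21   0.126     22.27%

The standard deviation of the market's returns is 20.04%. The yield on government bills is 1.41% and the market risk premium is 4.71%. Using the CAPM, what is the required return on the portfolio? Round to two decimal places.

4.72%

β_Renshaw = 0.893 × 23.47% / 20.04% = 1.0458
β_Orrin = 0.583 × 40.72% / 20.04% = 1.1846
β_Holloway = 0.744 × 28.37% / 20.04% = 1.0533
β_Galt = 0.258 × 43.76% / 20.04% = 0.5634
β_Jory = 0.273 × 37.26% / 20.04% = 0.5076
β_Ashcombe = 0.126 × 22.27% / 20.04% = 0.1400
β_P = Σ w_i β_i = 0.25×1.0458 + 0.12×1.1846 + 0.08×1.0533 + 0.25×0.5634 + 0.09×0.5076 + 0.21×0.1400 = 0.7038
E(R_P) = R_f + β_P × MRP = 1.41% + 0.7038 × 4.71% = 4.72%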